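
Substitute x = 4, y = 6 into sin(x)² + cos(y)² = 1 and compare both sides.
LHS = sin(4)² + cos(6)² ≈ 1.495
RHS = 1

LHS ≠ RHS (they differ by about 0.4947), so the equation does not hold here.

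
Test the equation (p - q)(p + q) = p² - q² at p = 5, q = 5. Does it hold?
Holds

Substituting p = 5, q = 5:

LHS = (5 - 5)(5 + 5) = 0
RHS = 5² - 5² = 0

LHS = RHS, so the equation holds at this point.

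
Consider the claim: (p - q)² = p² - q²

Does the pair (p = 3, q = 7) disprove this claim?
Substituting p = 3, q = 7:
LHS = (3 - 7)² = 16
RHS = 3² - 7² = -40

Since LHS ≠ RHS, this pair disproves the claim.

Answer: Yes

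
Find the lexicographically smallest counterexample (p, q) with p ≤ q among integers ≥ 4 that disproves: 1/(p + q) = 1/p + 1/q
Substituting (4, 4) into the claim:
LHS = 1/(4 + 4) = 1/8
RHS = 1/4 + 1/4 = 1/2

Since LHS ≠ RHS, this pair disproves the claim, and no lexicographically smaller pair (p ≤ q, integers ≥ 4) does.

For instance (9, 9) is also a counterexample (LHS = 1/18, RHS = 2/9), but it's lexicographically larger.

Answer: (p, q) = (4, 4)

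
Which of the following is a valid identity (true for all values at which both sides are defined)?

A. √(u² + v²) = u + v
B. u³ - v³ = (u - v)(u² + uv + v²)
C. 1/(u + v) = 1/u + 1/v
A: fails at (5, 8) — LHS = √(89) ≈ 9.434, RHS = 13.
B: holds — e.g. at (3, 7), both sides equal -316.
C: fails at (4, 4) — LHS = 1/8, RHS = 1/2.

Answer: B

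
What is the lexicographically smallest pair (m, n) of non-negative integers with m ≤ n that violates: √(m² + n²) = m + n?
(m, n) = (1, 1)

At (0, 5): both sides equal 5, so it holds there.
At (0, 6): both sides equal 6, so it holds there.

Substituting (1, 1) into the claim:
LHS = √(1² + 1²) = √(2) ≈ 1.414
RHS = 1 + 1 = 2

Since LHS ≠ RHS, this pair disproves the claim, and no lexicographically smaller pair (m ≤ n, non-negative integers) does.

For instance (5, 5) is also a counterexample (LHS = 5·√(2) ≈ 7.071, RHS = 10), but it's lexicographically larger.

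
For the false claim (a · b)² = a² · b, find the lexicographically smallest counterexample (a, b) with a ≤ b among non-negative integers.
(a, b) = (1, 2)

At (0, 3): both sides equal 0, so it holds there.

Substituting (1, 2) into the claim:
LHS = (1 · 2)² = 4
RHS = 1² · 2 = 2

Since LHS ≠ RHS, this pair disproves the claim, and no lexicographically smaller pair (a ≤ b, non-negative integers) does.

For instance (2, 4) is also a counterexample (LHS = 64, RHS = 16), but it's lexicographically larger.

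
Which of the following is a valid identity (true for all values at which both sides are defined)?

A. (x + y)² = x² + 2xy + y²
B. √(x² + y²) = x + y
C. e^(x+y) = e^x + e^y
A: holds — e.g. at (3, 5), both sides equal 64.
B: fails at (6, 7) — LHS = √(85) ≈ 9.22, RHS = 13.
C: fails at (2, 5) — LHS = e^7 ≈ 1097, RHS = e^2 + e^5 ≈ 155.8.

Answer: A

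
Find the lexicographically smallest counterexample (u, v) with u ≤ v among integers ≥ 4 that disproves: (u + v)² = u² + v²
(u, v) = (4, 4)

Substituting (4, 4) into the claim:
LHS = (4 + 4)² = 64
RHS = 4² + 4² = 32

Since LHS ≠ RHS, this pair disproves the claim, and no lexicographically smaller pair (u ≤ v, integers ≥ 4) does.

For instance (7, 7) is also a counterexample (LHS = 196, RHS = 98), but it's lexicographically larger.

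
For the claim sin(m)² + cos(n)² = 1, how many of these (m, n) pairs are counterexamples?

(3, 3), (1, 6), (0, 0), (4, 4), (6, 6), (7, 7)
1

Testing each pair:
(3, 3): LHS = sin(3)² + cos(3)² = 1, RHS = 1 → satisfies claim
(1, 6): LHS = sin(1)² + cos(6)² ≈ 1.63, RHS = 1 → counterexample
(0, 0): LHS = 1, RHS = 1 → satisfies claim
(4, 4): LHS = cos(4)² + sin(4)² = 1, RHS = 1 → satisfies claim
(6, 6): LHS = sin(6)² + cos(6)² = 1, RHS = 1 → satisfies claim
(7, 7): LHS = sin(7)² + cos(7)² = 1, RHS = 1 → satisfies claim

That makes 1 counterexample.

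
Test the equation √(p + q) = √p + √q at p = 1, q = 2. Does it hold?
Fails

Substituting p = 1, q = 2:

LHS = √(1 + 2) = √(3) ≈ 1.732
RHS = √1 + √2 = 1 + √(2) ≈ 2.414

LHS ≠ RHS, so the equation does not hold at this point.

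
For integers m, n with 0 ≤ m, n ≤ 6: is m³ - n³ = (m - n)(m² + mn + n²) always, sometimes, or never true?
Always true

The identity holds for every pair in the range. For instance at (m, n) = (1, 0): both sides equal 1.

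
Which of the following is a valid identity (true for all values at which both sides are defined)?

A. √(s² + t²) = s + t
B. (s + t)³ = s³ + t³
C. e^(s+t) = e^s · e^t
C

A: fails at (2, 3) — LHS = √(13) ≈ 3.606, RHS = 5.
B: fails at (3, 4) — LHS = 343, RHS = 91.
C: holds — e.g. at (3, 7), both sides equal e^10 ≈ 22026.5.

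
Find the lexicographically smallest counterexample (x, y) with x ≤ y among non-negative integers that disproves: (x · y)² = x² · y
(x, y) = (1, 2)

At (0, 0): both sides equal 0, so it holds there.
At (0, 4): both sides equal 0, so it holds there.

Substituting (1, 2) into the claim:
LHS = (1 · 2)² = 4
RHS = 1² · 2 = 2

Since LHS ≠ RHS, this pair disproves the claim, and no lexicographically smaller pair (x ≤ y, non-negative integers) does.

For instance (2, 4) is also a counterexample (LHS = 64, RHS = 16), but it's lexicographically larger.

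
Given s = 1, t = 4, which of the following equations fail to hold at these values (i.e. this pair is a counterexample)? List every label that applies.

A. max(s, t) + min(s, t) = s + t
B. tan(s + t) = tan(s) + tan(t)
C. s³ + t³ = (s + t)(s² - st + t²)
B

Evaluating each claim at the given values:
A. LHS = 5, RHS = 5 → holds here (LHS = RHS)
B. LHS = tan(5) ≈ -3.381, RHS = tan(4) + tan(1) ≈ 2.715 → fails here (LHS ≠ RHS)
C. LHS = 65, RHS = 65 → holds here (LHS = RHS)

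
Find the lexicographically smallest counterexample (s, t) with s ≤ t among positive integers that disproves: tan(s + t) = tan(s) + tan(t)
(s, t) = (1, 1)

Substituting (1, 1) into the claim:
LHS = tan(1 + 1) = tan(2) ≈ -2.185
RHS = tan(1) + tan(1) = 2·tan(1) ≈ 3.115

Since LHS ≠ RHS, this pair disproves the claim, and no lexicographically smaller pair (s ≤ t, positive integers) does.

For instance (6, 7) is also a counterexample (LHS = tan(13) ≈ 0.463, RHS = tan(6) + tan(7) ≈ 0.5804), but it's lexicographically larger.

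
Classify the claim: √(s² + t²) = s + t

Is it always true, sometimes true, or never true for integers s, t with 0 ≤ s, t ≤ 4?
It holds at (s, t) = (1, 0) (both sides equal 1), but fails at (s, t) = (4, 2) (LHS = 2·√(5) ≈ 4.472, RHS = 6).

Answer: Sometimes true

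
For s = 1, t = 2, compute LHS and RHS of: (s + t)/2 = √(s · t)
LHS = (1 + 2)/2 = 3/2
RHS = √(1 · 2) = √(2) ≈ 1.414

LHS ≠ RHS (they differ by about 0.08579), so the equation does not hold here.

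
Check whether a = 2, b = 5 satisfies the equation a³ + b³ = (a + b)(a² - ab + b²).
Holds

Substituting a = 2, b = 5:

LHS = 2³ + 5³ = 133
RHS = (2 + 5)(2² - 2·5 + 5²) = 133

LHS = RHS, so the equation holds at this point.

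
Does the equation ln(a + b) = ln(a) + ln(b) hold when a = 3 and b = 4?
Substituting a = 3, b = 4:

LHS = ln(3 + 4) = ln(7) ≈ 1.946
RHS = ln(3) + ln(4) ≈ 2.485

LHS ≠ RHS, so the equation does not hold at this point.

Answer: Fails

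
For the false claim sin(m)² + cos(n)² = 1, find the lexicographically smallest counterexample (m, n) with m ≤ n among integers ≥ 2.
(m, n) = (2, 3)

At (2, 2): both sides equal 1, so it holds there.

Substituting (2, 3) into the claim:
LHS = sin(2)² + cos(3)² ≈ 1.807
RHS = 1

Since LHS ≠ RHS, this pair disproves the claim, and no lexicographically smaller pair (m ≤ n, integers ≥ 2) does.

For instance (2, 4) is also a counterexample (LHS = cos(4)² + sin(2)² ≈ 1.254, RHS = 1), but it's lexicographically larger.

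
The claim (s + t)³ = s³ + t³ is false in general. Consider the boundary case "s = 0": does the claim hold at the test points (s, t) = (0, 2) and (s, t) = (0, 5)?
At (0, 2): LHS = 8, RHS = 8 → equal
At (0, 5): LHS = 125, RHS = 125 → equal

So the claim does hold at both of these boundary points, even though it is not an identity.

Answer: Yes, holds at both test points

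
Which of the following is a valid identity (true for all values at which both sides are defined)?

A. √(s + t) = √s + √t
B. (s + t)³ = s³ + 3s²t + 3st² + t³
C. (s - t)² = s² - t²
B

A: fails at (2, 7) — LHS = 3, RHS = √(2) + √(7) ≈ 4.06.
B: holds — e.g. at (3, 3), both sides equal 216.
C: fails at (1, 3) — LHS = 4, RHS = -8.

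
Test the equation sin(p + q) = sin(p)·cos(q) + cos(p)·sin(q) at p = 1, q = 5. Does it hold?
Substituting p = 1, q = 5:

LHS = sin(1 + 5) = sin(6) ≈ -0.2794
RHS = sin(1)·cos(5) + cos(1)·sin(5) = sin(5)·cos(1) + sin(1)·cos(5) ≈ -0.2794

LHS = RHS, so the equation holds at this point.

Answer: Holds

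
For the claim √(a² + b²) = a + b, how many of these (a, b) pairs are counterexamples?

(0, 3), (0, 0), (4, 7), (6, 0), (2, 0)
1

Testing each pair:
(0, 3): LHS = 3, RHS = 3 → satisfies claim
(0, 0): LHS = 0, RHS = 0 → satisfies claim
(4, 7): LHS = √(65) ≈ 8.062, RHS = 11 → counterexample
(6, 0): LHS = 6, RHS = 6 → satisfies claim
(2, 0): LHS = 2, RHS = 2 → satisfies claim

That makes 1 counterexample.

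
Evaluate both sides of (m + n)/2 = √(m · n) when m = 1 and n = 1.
LHS = (1 + 1)/2 = 1
RHS = √(1 · 1) = 1

LHS = RHS: the two sides agree.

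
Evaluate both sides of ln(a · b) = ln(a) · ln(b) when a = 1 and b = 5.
LHS = ln(1 · 5) = ln(5) ≈ 1.609
RHS = ln(1) · ln(5) = 0

LHS ≠ RHS (they differ by about 1.609), so the equation does not hold here.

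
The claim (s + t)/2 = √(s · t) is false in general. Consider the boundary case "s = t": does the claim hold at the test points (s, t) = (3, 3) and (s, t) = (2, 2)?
At (3, 3): LHS = 3, RHS = 3 → equal
At (2, 2): LHS = 2, RHS = 2 → equal

So the claim does hold at both of these boundary points, even though it is not an identity.

Answer: Yes, holds at both test points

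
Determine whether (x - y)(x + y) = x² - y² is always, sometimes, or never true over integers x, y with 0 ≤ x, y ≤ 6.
The identity holds for every pair in the range. For instance at (x, y) = (3, 6): both sides equal -27.

Answer: Always true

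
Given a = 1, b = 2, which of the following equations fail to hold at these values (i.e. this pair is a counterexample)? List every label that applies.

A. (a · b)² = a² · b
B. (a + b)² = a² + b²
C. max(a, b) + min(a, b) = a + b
Evaluating each claim at the given values:
A. LHS = 4, RHS = 2 → fails here (LHS ≠ RHS)
B. LHS = 9, RHS = 5 → fails here (LHS ≠ RHS)
C. LHS = 3, RHS = 3 → holds here (LHS = RHS)

Answer: A, B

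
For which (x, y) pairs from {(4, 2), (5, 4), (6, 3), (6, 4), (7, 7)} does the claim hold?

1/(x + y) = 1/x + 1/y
Testing each pair:
(4, 2): LHS = 1/6, RHS = 3/4 → fails
(5, 4): LHS = 1/9, RHS = 9/20 → fails
(6, 3): LHS = 1/9, RHS = 1/2 → fails
(6, 4): LHS = 1/10, RHS = 5/12 → fails
(7, 7): LHS = 1/14, RHS = 2/7 → fails

No pair satisfies the claim.

Answer: None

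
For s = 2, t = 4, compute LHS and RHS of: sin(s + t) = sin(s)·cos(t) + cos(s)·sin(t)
LHS = sin(2 + 4) = sin(6) ≈ -0.2794
RHS = sin(2)·cos(4) + cos(2)·sin(4) = sin(2)·cos(4) + sin(4)·cos(2) ≈ -0.2794

LHS = RHS: the two sides agree.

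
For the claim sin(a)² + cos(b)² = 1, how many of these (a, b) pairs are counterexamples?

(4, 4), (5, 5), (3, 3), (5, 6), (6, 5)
Testing each pair:
(4, 4): LHS = cos(4)² + sin(4)² = 1, RHS = 1 → satisfies claim
(5, 5): LHS = cos(5)² + sin(5)² = 1, RHS = 1 → satisfies claim
(3, 3): LHS = sin(3)² + cos(3)² = 1, RHS = 1 → satisfies claim
(5, 6): LHS = sin(5)² + cos(6)² ≈ 1.841, RHS = 1 → counterexample
(6, 5): LHS = sin(6)² + cos(5)² ≈ 0.1585, RHS = 1 → counterexample

That makes 2 counterexamples.

Answer: 2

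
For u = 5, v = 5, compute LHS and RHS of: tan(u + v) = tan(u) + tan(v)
LHS = tan(5 + 5) = tan(10) ≈ 0.6484
RHS = tan(5) + tan(5) = 2·tan(5) ≈ -6.761

LHS ≠ RHS (they differ by about 7.409), so the equation does not hold here.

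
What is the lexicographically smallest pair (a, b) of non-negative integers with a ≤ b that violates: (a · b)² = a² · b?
(a, b) = (1, 2)

Substituting (1, 2) into the claim:
LHS = (1 · 2)² = 4
RHS = 1² · 2 = 2

Since LHS ≠ RHS, this pair disproves the claim, and no lexicographically smaller pair (a ≤ b, non-negative integers) does.

For instance (4, 7) is also a counterexample (LHS = 784, RHS = 112), but it's lexicographically larger.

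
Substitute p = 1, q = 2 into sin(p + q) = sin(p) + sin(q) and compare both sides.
LHS = sin(1 + 2) = sin(3) ≈ 0.1411
RHS = sin(1) + sin(2) ≈ 1.751

LHS ≠ RHS (they differ by about 1.61), so the equation does not hold here.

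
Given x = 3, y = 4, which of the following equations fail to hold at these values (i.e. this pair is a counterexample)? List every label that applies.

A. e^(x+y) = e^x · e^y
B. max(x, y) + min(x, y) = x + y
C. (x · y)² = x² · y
C

Evaluating each claim at the given values:
A. LHS = e^7 ≈ 1097, RHS = e^7 ≈ 1097 → holds here (LHS = RHS)
B. LHS = 7, RHS = 7 → holds here (LHS = RHS)
C. LHS = 144, RHS = 36 → fails here (LHS ≠ RHS)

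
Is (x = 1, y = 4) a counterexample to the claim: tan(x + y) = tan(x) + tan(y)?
Yes

Substituting x = 1, y = 4:
LHS = tan(1 + 4) = tan(5) ≈ -3.381
RHS = tan(1) + tan(4) ≈ 2.715

Since LHS ≠ RHS, this pair disproves the claim.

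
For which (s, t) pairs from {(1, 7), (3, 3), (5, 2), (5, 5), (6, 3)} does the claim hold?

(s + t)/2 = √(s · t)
(3, 3), (5, 5)

Testing each pair:
(1, 7): LHS = 4, RHS = √(7) ≈ 2.646 → fails
(3, 3): LHS = 3, RHS = 3 → holds
(5, 2): LHS = 7/2, RHS = √(10) ≈ 3.162 → fails
(5, 5): LHS = 5, RHS = 5 → holds
(6, 3): LHS = 9/2, RHS = 3·√(2) ≈ 4.243 → fails

2 of 5 pairs satisfy the claim.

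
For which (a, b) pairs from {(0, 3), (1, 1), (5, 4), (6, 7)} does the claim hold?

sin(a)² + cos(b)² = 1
(1, 1)

Testing each pair:
(0, 3): LHS = cos(3)² ≈ 0.9801, RHS = 1 → fails
(1, 1): LHS = cos(1)² + sin(1)² = 1, RHS = 1 → holds
(5, 4): LHS = cos(4)² + sin(5)² ≈ 1.347, RHS = 1 → fails
(6, 7): LHS = sin(6)² + cos(7)² ≈ 0.6464, RHS = 1 → fails

1 of 4 pairs satisfies the claim.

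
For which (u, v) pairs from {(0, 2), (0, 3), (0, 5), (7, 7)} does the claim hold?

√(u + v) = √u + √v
Testing each pair:
(0, 2): LHS = √(2) ≈ 1.414, RHS = √(2) ≈ 1.414 → holds
(0, 3): LHS = √(3) ≈ 1.732, RHS = √(3) ≈ 1.732 → holds
(0, 5): LHS = √(5) ≈ 2.236, RHS = √(5) ≈ 2.236 → holds
(7, 7): LHS = √(14) ≈ 3.742, RHS = 2·√(7) ≈ 5.292 → fails

3 of 4 pairs satisfy the claim.

Answer: (0, 2), (0, 3), (0, 5)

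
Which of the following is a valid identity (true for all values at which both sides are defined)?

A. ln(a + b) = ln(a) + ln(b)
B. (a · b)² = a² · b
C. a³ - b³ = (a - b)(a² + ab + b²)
C

A: fails at (2, 5) — LHS = ln(7) ≈ 1.946, RHS = ln(2) + ln(5) ≈ 2.303.
B: fails at (4, 6) — LHS = 576, RHS = 96.
C: holds — e.g. at (5, 8), both sides equal -387.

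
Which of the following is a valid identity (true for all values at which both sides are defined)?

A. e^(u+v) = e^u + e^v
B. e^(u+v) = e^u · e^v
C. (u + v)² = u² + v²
B

A: fails at (1, 3) — LHS = e^4 ≈ 54.6, RHS = e + e^3 ≈ 22.8.
B: holds — e.g. at (5, 8), both sides equal e^13 ≈ 442413.4.
C: fails at (5, 8) — LHS = 169, RHS = 89.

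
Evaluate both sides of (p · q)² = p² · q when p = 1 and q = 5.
LHS = (1 · 5)² = 25
RHS = 1² · 5 = 5

LHS ≠ RHS, so the equation does not hold here.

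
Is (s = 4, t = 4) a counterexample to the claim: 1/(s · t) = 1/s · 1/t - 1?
Substituting s = 4, t = 4:
LHS = 1/(4 · 4) = 1/16
RHS = 1/4 · 1/4 - 1 = -15/16

Since LHS ≠ RHS, this pair disproves the claim.

Answer: Yes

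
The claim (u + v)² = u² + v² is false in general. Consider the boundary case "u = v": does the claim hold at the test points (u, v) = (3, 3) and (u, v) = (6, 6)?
No, fails at both test points

At (3, 3): LHS = 36 ≠ RHS = 18
At (6, 6): LHS = 144 ≠ RHS = 72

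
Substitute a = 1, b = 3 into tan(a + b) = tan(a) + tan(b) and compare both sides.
LHS = tan(1 + 3) = tan(4) ≈ 1.158
RHS = tan(1) + tan(3) ≈ 1.415

LHS ≠ RHS (they differ by about 0.257), so the equation does not hold here.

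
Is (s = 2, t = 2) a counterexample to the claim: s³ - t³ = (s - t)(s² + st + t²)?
Substituting s = 2, t = 2:
LHS = 2³ - 2³ = 0
RHS = (2 - 2)(2² + 2·2 + 2²) = 0

The sides agree, so this pair does not disprove the claim.

Answer: No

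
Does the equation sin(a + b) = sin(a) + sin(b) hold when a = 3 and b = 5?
Substituting a = 3, b = 5:

LHS = sin(3 + 5) = sin(8) ≈ 0.9894
RHS = sin(3) + sin(5) ≈ -0.8178

LHS ≠ RHS, so the equation does not hold at this point.

Answer: Fails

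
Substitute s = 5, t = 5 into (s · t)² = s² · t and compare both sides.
LHS = (5 · 5)² = 625
RHS = 5² · 5 = 125

LHS ≠ RHS, so the equation does not hold here.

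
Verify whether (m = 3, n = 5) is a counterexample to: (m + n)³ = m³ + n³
Yes

Substituting m = 3, n = 5:
LHS = (3 + 5)³ = 512
RHS = 3³ + 5³ = 152

Since LHS ≠ RHS, this pair disproves the claim.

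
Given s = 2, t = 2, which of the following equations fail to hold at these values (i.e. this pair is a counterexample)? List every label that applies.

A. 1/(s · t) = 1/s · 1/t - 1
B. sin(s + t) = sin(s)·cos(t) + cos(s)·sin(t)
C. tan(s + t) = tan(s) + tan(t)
Evaluating each claim at the given values:
A. LHS = 1/4, RHS = -3/4 → fails here (LHS ≠ RHS)
B. LHS = sin(4) ≈ -0.7568, RHS = 2·sin(2)·cos(2) ≈ -0.7568 → holds here (LHS = RHS)
C. LHS = tan(4) ≈ 1.158, RHS = 2·tan(2) ≈ -4.37 → fails here (LHS ≠ RHS)

Answer: A, C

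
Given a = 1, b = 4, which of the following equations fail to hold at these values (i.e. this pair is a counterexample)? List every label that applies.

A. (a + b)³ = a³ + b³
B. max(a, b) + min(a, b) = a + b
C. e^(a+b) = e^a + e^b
Evaluating each claim at the given values:
A. LHS = 125, RHS = 65 → fails here (LHS ≠ RHS)
B. LHS = 5, RHS = 5 → holds here (LHS = RHS)
C. LHS = e^5 ≈ 148.4, RHS = e + e^4 ≈ 57.32 → fails here (LHS ≠ RHS)

Answer: A, C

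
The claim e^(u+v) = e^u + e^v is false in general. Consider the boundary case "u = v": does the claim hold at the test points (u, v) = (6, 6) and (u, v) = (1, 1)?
No, fails at both test points

At (6, 6): LHS = e^12 ≈ 162754.8 ≠ RHS = 2·e^6 ≈ 806.9
At (1, 1): LHS = e^2 ≈ 7.389 ≠ RHS = 2·e ≈ 5.437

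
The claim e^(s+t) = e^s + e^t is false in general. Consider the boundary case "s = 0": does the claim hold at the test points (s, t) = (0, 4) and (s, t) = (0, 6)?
At (0, 4): LHS = e^4 ≈ 54.6 ≠ RHS = 1 + e^4 ≈ 55.6
At (0, 6): LHS = e^6 ≈ 403.4 ≠ RHS = 1 + e^6 ≈ 404.4

Answer: No, fails at both test points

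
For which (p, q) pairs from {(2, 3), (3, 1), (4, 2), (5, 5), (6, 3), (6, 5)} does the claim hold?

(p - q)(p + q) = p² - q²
All pairs

Testing each pair:
(2, 3): LHS = -5, RHS = -5 → holds
(3, 1): LHS = 8, RHS = 8 → holds
(4, 2): LHS = 12, RHS = 12 → holds
(5, 5): LHS = 0, RHS = 0 → holds
(6, 3): LHS = 27, RHS = 27 → holds
(6, 5): LHS = 11, RHS = 11 → holds

Every pair satisfies the claim.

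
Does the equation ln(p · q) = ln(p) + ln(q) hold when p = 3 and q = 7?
Holds

Substituting p = 3, q = 7:

LHS = ln(3 · 7) = ln(21) ≈ 3.045
RHS = ln(3) + ln(7) ≈ 3.045

LHS = RHS, so the equation holds at this point.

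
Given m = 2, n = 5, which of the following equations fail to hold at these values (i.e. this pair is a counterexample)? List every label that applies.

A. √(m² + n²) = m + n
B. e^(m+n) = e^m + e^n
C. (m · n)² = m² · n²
Evaluating each claim at the given values:
A. LHS = √(29) ≈ 5.385, RHS = 7 → fails here (LHS ≠ RHS)
B. LHS = e^7 ≈ 1097, RHS = e^2 + e^5 ≈ 155.8 → fails here (LHS ≠ RHS)
C. LHS = 100, RHS = 100 → holds here (LHS = RHS)

Answer: A, B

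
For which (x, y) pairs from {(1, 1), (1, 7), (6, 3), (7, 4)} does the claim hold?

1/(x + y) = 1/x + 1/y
Testing each pair:
(1, 1): LHS = 1/2, RHS = 2 → fails
(1, 7): LHS = 1/8, RHS = 8/7 → fails
(6, 3): LHS = 1/9, RHS = 1/2 → fails
(7, 4): LHS = 1/11, RHS = 11/28 → fails

No pair satisfies the claim.

Answer: None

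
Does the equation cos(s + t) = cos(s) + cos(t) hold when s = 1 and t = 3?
Fails

Substituting s = 1, t = 3:

LHS = cos(1 + 3) = cos(4) ≈ -0.6536
RHS = cos(1) + cos(3) ≈ -0.4497

LHS ≠ RHS, so the equation does not hold at this point.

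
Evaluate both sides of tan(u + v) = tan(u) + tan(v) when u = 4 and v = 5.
LHS = tan(4 + 5) = tan(9) ≈ -0.4523
RHS = tan(4) + tan(5) ≈ -2.223

LHS ≠ RHS (they differ by about 1.77), so the equation does not hold here.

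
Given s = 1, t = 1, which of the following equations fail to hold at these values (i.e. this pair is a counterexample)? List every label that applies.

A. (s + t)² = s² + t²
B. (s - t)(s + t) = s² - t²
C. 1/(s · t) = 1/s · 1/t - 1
A, C

Evaluating each claim at the given values:
A. LHS = 4, RHS = 2 → fails here (LHS ≠ RHS)
B. LHS = 0, RHS = 0 → holds here (LHS = RHS)
C. LHS = 1, RHS = 0 → fails here (LHS ≠ RHS)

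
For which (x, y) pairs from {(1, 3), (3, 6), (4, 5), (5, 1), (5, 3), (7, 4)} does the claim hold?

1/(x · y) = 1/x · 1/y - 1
Testing each pair:
(1, 3): LHS = 1/3, RHS = -2/3 → fails
(3, 6): LHS = 1/18, RHS = -17/18 → fails
(4, 5): LHS = 1/20, RHS = -19/20 → fails
(5, 1): LHS = 1/5, RHS = -4/5 → fails
(5, 3): LHS = 1/15, RHS = -14/15 → fails
(7, 4): LHS = 1/28, RHS = -27/28 → fails

No pair satisfies the claim.

Answer: None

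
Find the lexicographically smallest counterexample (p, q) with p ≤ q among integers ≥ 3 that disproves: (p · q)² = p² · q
(p, q) = (3, 3)

Substituting (3, 3) into the claim:
LHS = (3 · 3)² = 81
RHS = 3² · 3 = 27

Since LHS ≠ RHS, this pair disproves the claim, and no lexicographically smaller pair (p ≤ q, integers ≥ 3) does.

For instance (4, 8) is also a counterexample (LHS = 1024, RHS = 128), but it's lexicographically larger.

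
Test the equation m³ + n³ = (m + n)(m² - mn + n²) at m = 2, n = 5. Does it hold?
Substituting m = 2, n = 5:

LHS = 2³ + 5³ = 133
RHS = (2 + 5)(2² - 2·5 + 5²) = 133

LHS = RHS, so the equation holds at this point.

Answer: Holds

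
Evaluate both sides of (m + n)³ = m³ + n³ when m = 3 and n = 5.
LHS = (3 + 5)³ = 512
RHS = 3³ + 5³ = 152

LHS ≠ RHS, so the equation does not hold here.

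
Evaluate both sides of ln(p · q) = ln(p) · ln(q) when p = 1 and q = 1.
LHS = ln(1 · 1) = 0
RHS = ln(1) · ln(1) = 0

LHS = RHS: the two sides agree.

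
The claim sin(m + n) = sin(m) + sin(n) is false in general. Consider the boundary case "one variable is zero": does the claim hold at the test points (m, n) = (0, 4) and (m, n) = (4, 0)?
Yes, holds at both test points

At (0, 4): LHS = sin(4) ≈ -0.7568, RHS = sin(4) ≈ -0.7568 → equal
At (4, 0): LHS = sin(4) ≈ -0.7568, RHS = sin(4) ≈ -0.7568 → equal

So the claim does hold at both of these boundary points, even though it is not an identity.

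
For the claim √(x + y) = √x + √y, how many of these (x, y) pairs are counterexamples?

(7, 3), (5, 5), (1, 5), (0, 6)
3

Testing each pair:
(7, 3): LHS = √(10) ≈ 3.162, RHS = √(3) + √(7) ≈ 4.378 → counterexample
(5, 5): LHS = √(10) ≈ 3.162, RHS = 2·√(5) ≈ 4.472 → counterexample
(1, 5): LHS = √(6) ≈ 2.449, RHS = 1 + √(5) ≈ 3.236 → counterexample
(0, 6): LHS = √(6) ≈ 2.449, RHS = √(6) ≈ 2.449 → satisfies claim

That makes 3 counterexamples.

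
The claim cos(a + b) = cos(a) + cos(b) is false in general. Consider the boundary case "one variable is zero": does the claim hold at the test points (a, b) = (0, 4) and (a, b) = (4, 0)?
At (0, 4): LHS = cos(4) ≈ -0.6536 ≠ RHS = cos(4) + 1 ≈ 0.3464
At (4, 0): LHS = cos(4) ≈ -0.6536 ≠ RHS = cos(4) + 1 ≈ 0.3464

Answer: No, fails at both test points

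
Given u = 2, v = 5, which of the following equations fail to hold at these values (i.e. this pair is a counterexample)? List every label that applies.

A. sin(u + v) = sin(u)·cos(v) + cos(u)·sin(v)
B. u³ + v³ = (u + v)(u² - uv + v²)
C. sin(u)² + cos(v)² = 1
Evaluating each claim at the given values:
A. LHS = sin(7) ≈ 0.657, RHS = sin(2)·cos(5) + sin(5)·cos(2) ≈ 0.657 → holds here (LHS = RHS)
B. LHS = 133, RHS = 133 → holds here (LHS = RHS)
C. LHS = cos(5)² + sin(2)² ≈ 0.9073, RHS = 1 → fails here (LHS ≠ RHS)

Answer: C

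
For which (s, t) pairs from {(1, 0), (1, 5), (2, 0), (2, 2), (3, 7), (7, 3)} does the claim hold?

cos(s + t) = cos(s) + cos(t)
None

Testing each pair:
(1, 0): LHS = cos(1) ≈ 0.5403, RHS = cos(1) + 1 ≈ 1.54 → fails
(1, 5): LHS = cos(6) ≈ 0.9602, RHS = cos(5) + cos(1) ≈ 0.824 → fails
(2, 0): LHS = cos(2) ≈ -0.4161, RHS = cos(2) + 1 ≈ 0.5839 → fails
(2, 2): LHS = cos(4) ≈ -0.6536, RHS = 2·cos(2) ≈ -0.8323 → fails
(3, 7): LHS = cos(10) ≈ -0.8391, RHS = cos(3) + cos(7) ≈ -0.2361 → fails
(7, 3): LHS = cos(10) ≈ -0.8391, RHS = cos(3) + cos(7) ≈ -0.2361 → fails

No pair satisfies the claim.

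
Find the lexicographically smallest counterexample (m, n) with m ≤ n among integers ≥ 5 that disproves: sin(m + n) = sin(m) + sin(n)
(m, n) = (5, 5)

Substituting (5, 5) into the claim:
LHS = sin(5 + 5) = sin(10) ≈ -0.544
RHS = sin(5) + sin(5) = 2·sin(5) ≈ -1.918

Since LHS ≠ RHS, this pair disproves the claim, and no lexicographically smaller pair (m ≤ n, integers ≥ 5) does.

For instance (5, 10) is also a counterexample (LHS = sin(15) ≈ 0.6503, RHS = sin(5) + sin(10) ≈ -1.503), but it's lexicographically larger.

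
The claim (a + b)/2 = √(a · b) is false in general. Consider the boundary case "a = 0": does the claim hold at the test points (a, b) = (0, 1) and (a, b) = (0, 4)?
No, fails at both test points

At (0, 1): LHS = 1/2 ≠ RHS = 0
At (0, 4): LHS = 2 ≠ RHS = 0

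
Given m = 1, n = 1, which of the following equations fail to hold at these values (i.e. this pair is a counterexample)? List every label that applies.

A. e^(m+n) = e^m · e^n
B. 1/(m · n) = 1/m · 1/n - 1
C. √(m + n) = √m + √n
Evaluating each claim at the given values:
A. LHS = e^2 ≈ 7.389, RHS = e^2 ≈ 7.389 → holds here (LHS = RHS)
B. LHS = 1, RHS = 0 → fails here (LHS ≠ RHS)
C. LHS = √(2) ≈ 1.414, RHS = 2 → fails here (LHS ≠ RHS)

Answer: B, C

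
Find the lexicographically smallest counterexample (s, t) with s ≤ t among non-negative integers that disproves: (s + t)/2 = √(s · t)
Substituting (0, 1) into the claim:
LHS = (0 + 1)/2 = 1/2
RHS = √(0 · 1) = 0

Since LHS ≠ RHS, this pair disproves the claim, and no lexicographically smaller pair (s ≤ t, non-negative integers) does.

For instance (2, 3) is also a counterexample (LHS = 5/2, RHS = √(6) ≈ 2.449), but it's lexicographically larger.

Answer: (s, t) = (0, 1)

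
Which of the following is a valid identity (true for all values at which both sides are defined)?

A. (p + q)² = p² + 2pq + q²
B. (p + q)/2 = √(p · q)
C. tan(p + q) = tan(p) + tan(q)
A

A: holds — e.g. at (2, 3), both sides equal 25.
B: fails at (3, 5) — LHS = 4, RHS = √(15) ≈ 3.873.
C: fails at (3, 4) — LHS = tan(7) ≈ 0.8714, RHS = tan(3) + tan(4) ≈ 1.015.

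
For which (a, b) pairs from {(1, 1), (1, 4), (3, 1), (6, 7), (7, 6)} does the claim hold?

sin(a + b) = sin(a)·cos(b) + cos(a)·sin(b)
Testing each pair:
(1, 1): LHS = sin(2) ≈ 0.9093, RHS = 2·sin(1)·cos(1) ≈ 0.9093 → holds
(1, 4): LHS = sin(5) ≈ -0.9589, RHS = sin(1)·cos(4) + sin(4)·cos(1) ≈ -0.9589 → holds
(3, 1): LHS = sin(4) ≈ -0.7568, RHS = sin(1)·cos(3) + sin(3)·cos(1) ≈ -0.7568 → holds
(6, 7): LHS = sin(13) ≈ 0.4202, RHS = sin(6)·cos(7) + sin(7)·cos(6) ≈ 0.4202 → holds
(7, 6): LHS = sin(13) ≈ 0.4202, RHS = sin(6)·cos(7) + sin(7)·cos(6) ≈ 0.4202 → holds

Every pair satisfies the claim.

Answer: All pairs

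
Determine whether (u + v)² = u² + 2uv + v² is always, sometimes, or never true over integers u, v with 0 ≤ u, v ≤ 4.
Always true

The identity holds for every pair in the range. For instance at (u, v) = (1, 2): both sides equal 9.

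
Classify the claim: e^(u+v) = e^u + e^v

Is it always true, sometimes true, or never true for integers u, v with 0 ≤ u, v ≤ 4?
The claim fails for every pair in the range. For instance at (u, v) = (4, 4): LHS = e^8 ≈ 2981, RHS = 2·e^4 ≈ 109.2.

Answer: Never true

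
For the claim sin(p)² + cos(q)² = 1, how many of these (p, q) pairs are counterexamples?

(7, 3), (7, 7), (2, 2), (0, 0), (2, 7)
Testing each pair:
(7, 3): LHS = sin(7)² + cos(3)² ≈ 1.412, RHS = 1 → counterexample
(7, 7): LHS = sin(7)² + cos(7)² = 1, RHS = 1 → satisfies claim
(2, 2): LHS = cos(2)² + sin(2)² = 1, RHS = 1 → satisfies claim
(0, 0): LHS = 1, RHS = 1 → satisfies claim
(2, 7): LHS = cos(7)² + sin(2)² ≈ 1.395, RHS = 1 → counterexample

That makes 2 counterexamples.

Answer: 2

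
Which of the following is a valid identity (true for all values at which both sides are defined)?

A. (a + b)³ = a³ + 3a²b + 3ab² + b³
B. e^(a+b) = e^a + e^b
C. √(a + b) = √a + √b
A: holds — e.g. at (1, 1), both sides equal 8.
B: fails at (6, 7) — LHS = e^13 ≈ 442413.4, RHS = e^6 + e^7 ≈ 1500.
C: fails at (2, 4) — LHS = √(6) ≈ 2.449, RHS = √(2) + 2 ≈ 3.414.

Answer: A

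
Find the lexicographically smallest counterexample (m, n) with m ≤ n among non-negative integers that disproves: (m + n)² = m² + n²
(m, n) = (1, 1)

At (0, 0): both sides equal 0, so it holds there.

Substituting (1, 1) into the claim:
LHS = (1 + 1)² = 4
RHS = 1² + 1² = 2

Since LHS ≠ RHS, this pair disproves the claim, and no lexicographically smaller pair (m ≤ n, non-negative integers) does.

For instance (5, 6) is also a counterexample (LHS = 121, RHS = 61), but it's lexicographically larger.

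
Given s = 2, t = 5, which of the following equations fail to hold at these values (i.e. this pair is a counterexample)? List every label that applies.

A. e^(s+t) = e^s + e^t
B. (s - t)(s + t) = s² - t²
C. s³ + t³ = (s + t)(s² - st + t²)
A

Evaluating each claim at the given values:
A. LHS = e^7 ≈ 1097, RHS = e^2 + e^5 ≈ 155.8 → fails here (LHS ≠ RHS)
B. LHS = -21, RHS = -21 → holds here (LHS = RHS)
C. LHS = 133, RHS = 133 → holds here (LHS = RHS)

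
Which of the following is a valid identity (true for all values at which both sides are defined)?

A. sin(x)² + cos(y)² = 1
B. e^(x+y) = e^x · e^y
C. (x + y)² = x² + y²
A: fails at (2, 5) — LHS = cos(5)² + sin(2)² ≈ 0.9073, RHS = 1.
B: holds — e.g. at (5, 5), both sides equal e^10 ≈ 22026.5.
C: fails at (3, 5) — LHS = 64, RHS = 34.

Answer: B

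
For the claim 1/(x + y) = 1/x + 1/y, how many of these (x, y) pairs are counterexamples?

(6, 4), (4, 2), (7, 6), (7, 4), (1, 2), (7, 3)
Testing each pair:
(6, 4): LHS = 1/10, RHS = 5/12 → counterexample
(4, 2): LHS = 1/6, RHS = 3/4 → counterexample
(7, 6): LHS = 1/13, RHS = 13/42 → counterexample
(7, 4): LHS = 1/11, RHS = 11/28 → counterexample
(1, 2): LHS = 1/3, RHS = 3/2 → counterexample
(7, 3): LHS = 1/10, RHS = 10/21 → counterexample

That makes 6 counterexamples.

Answer: 6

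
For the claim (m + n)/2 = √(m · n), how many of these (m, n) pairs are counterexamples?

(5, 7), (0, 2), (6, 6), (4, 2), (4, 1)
4

Testing each pair:
(5, 7): LHS = 6, RHS = √(35) ≈ 5.916 → counterexample
(0, 2): LHS = 1, RHS = 0 → counterexample
(6, 6): LHS = 6, RHS = 6 → satisfies claim
(4, 2): LHS = 3, RHS = 2·√(2) ≈ 2.828 → counterexample
(4, 1): LHS = 5/2, RHS = 2 → counterexample

That makes 4 counterexamples.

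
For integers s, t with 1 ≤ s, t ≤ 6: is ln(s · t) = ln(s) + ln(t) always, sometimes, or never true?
The identity holds for every pair in the range. For instance at (s, t) = (1, 4): both sides equal ln(4) ≈ 1.386.

Answer: Always true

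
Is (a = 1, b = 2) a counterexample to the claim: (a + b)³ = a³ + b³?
Substituting a = 1, b = 2:
LHS = (1 + 2)³ = 27
RHS = 1³ + 2³ = 9

Since LHS ≠ RHS, this pair disproves the claim.

Answer: Yes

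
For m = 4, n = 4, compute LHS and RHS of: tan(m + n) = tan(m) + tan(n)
LHS = tan(4 + 4) = tan(8) ≈ -6.8
RHS = tan(4) + tan(4) = 2·tan(4) ≈ 2.316

LHS ≠ RHS (they differ by about 9.115), so the equation does not hold here.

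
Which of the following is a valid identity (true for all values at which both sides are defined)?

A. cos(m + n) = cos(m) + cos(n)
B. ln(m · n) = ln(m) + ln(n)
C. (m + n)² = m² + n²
A: fails at (3, 5) — LHS = cos(8) ≈ -0.1455, RHS = cos(3) + cos(5) ≈ -0.7063.
B: holds — e.g. at (5, 5), both sides equal ln(25) ≈ 3.219.
C: fails at (5, 5) — LHS = 100, RHS = 50.

Answer: B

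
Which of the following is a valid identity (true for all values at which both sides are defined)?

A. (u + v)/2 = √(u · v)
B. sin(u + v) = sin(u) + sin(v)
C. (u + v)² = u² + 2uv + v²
C

A: fails at (3, 5) — LHS = 4, RHS = √(15) ≈ 3.873.
B: fails at (4, 4) — LHS = sin(8) ≈ 0.9894, RHS = 2·sin(4) ≈ -1.514.
C: holds — e.g. at (5, 5), both sides equal 100.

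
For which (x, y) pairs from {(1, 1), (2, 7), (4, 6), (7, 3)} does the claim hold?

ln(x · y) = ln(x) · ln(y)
Testing each pair:
(1, 1): LHS = 0, RHS = 0 → holds
(2, 7): LHS = ln(14) ≈ 2.639, RHS = ln(2)·ln(7) ≈ 1.349 → fails
(4, 6): LHS = ln(24) ≈ 3.178, RHS = ln(4)·ln(6) ≈ 2.484 → fails
(7, 3): LHS = ln(21) ≈ 3.045, RHS = ln(3)·ln(7) ≈ 2.138 → fails

1 of 4 pairs satisfies the claim.

Answer: (1, 1)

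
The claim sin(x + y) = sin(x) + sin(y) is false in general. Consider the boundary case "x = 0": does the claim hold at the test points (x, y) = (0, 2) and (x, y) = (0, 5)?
At (0, 2): LHS = sin(2) ≈ 0.9093, RHS = sin(2) ≈ 0.9093 → equal
At (0, 5): LHS = sin(5) ≈ -0.9589, RHS = sin(5) ≈ -0.9589 → equal

So the claim does hold at both of these boundary points, even though it is not an identity.

Answer: Yes, holds at both test points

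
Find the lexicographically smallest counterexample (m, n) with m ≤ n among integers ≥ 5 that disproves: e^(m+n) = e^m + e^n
(m, n) = (5, 5)

Substituting (5, 5) into the claim:
LHS = e^(5+5) = e^10 ≈ 22026.5
RHS = e^5 + e^5 = 2·e^5 ≈ 296.8

Since LHS ≠ RHS, this pair disproves the claim, and no lexicographically smaller pair (m ≤ n, integers ≥ 5) does.

For instance (7, 7) is also a counterexample (LHS = e^14 ≈ 1202604.3, RHS = 2·e^7 ≈ 2193), but it's lexicographically larger.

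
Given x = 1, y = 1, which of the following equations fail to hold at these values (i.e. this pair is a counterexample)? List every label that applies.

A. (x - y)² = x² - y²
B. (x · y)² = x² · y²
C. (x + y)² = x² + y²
Evaluating each claim at the given values:
A. LHS = 0, RHS = 0 → holds here (LHS = RHS)
B. LHS = 1, RHS = 1 → holds here (LHS = RHS)
C. LHS = 4, RHS = 2 → fails here (LHS ≠ RHS)

Answer: C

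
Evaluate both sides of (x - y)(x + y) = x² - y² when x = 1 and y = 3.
LHS = (1 - 3)(1 + 3) = -8
RHS = 1² - 3² = -8

LHS = RHS: the two sides agree.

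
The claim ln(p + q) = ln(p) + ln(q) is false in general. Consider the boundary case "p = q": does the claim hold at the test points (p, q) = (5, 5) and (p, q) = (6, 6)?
No, fails at both test points

At (5, 5): LHS = ln(10) ≈ 2.303 ≠ RHS = 2·ln(5) ≈ 3.219
At (6, 6): LHS = ln(12) ≈ 2.485 ≠ RHS = 2·ln(6) ≈ 3.584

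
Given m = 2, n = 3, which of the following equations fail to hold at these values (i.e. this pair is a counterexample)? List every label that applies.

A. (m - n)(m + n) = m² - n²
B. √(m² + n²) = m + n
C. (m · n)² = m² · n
Evaluating each claim at the given values:
A. LHS = -5, RHS = -5 → holds here (LHS = RHS)
B. LHS = √(13) ≈ 3.606, RHS = 5 → fails here (LHS ≠ RHS)
C. LHS = 36, RHS = 12 → fails here (LHS ≠ RHS)

Answer: B, C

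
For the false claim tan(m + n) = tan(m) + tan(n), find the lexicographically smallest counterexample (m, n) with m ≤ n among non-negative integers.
(m, n) = (1, 1)

At (0, 2): both sides equal tan(2) ≈ -2.185, so it holds there.
At (0, 7): both sides equal tan(7) ≈ 0.8714, so it holds there.

Substituting (1, 1) into the claim:
LHS = tan(1 + 1) = tan(2) ≈ -2.185
RHS = tan(1) + tan(1) = 2·tan(1) ≈ 3.115

Since LHS ≠ RHS, this pair disproves the claim, and no lexicographically smaller pair (m ≤ n, non-negative integers) does.

For instance (3, 4) is also a counterexample (LHS = tan(7) ≈ 0.8714, RHS = tan(3) + tan(4) ≈ 1.015), but it's lexicographically larger.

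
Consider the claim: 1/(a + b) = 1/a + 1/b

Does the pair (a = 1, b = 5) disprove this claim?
Substituting a = 1, b = 5:
LHS = 1/(1 + 5) = 1/6
RHS = 1/1 + 1/5 = 6/5

Since LHS ≠ RHS, this pair disproves the claim.

Answer: Yes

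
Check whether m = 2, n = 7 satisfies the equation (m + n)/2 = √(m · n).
Fails

Substituting m = 2, n = 7:

LHS = (2 + 7)/2 = 9/2
RHS = √(2 · 7) = √(14) ≈ 3.742

LHS ≠ RHS, so the equation does not hold at this point.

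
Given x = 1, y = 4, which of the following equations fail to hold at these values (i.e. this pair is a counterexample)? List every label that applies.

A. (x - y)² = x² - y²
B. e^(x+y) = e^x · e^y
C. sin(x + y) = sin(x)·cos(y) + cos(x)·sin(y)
A

Evaluating each claim at the given values:
A. LHS = 9, RHS = -15 → fails here (LHS ≠ RHS)
B. LHS = e^5 ≈ 148.4, RHS = e^5 ≈ 148.4 → holds here (LHS = RHS)
C. LHS = sin(5) ≈ -0.9589, RHS = sin(1)·cos(4) + sin(4)·cos(1) ≈ -0.9589 → holds here (LHS = RHS)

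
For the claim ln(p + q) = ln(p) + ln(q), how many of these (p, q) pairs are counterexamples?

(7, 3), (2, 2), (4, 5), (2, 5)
Testing each pair:
(7, 3): LHS = ln(10) ≈ 2.303, RHS = ln(3) + ln(7) ≈ 3.045 → counterexample
(2, 2): LHS = ln(4) ≈ 1.386, RHS = 2·ln(2) ≈ 1.386 → satisfies claim
(4, 5): LHS = ln(9) ≈ 2.197, RHS = ln(4) + ln(5) ≈ 2.996 → counterexample
(2, 5): LHS = ln(7) ≈ 1.946, RHS = ln(2) + ln(5) ≈ 2.303 → counterexample

That makes 3 counterexamples.

Answer: 3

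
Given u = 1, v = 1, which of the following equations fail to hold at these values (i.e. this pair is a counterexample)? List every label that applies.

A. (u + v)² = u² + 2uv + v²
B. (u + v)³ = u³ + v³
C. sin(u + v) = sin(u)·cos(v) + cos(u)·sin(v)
Evaluating each claim at the given values:
A. LHS = 4, RHS = 4 → holds here (LHS = RHS)
B. LHS = 8, RHS = 2 → fails here (LHS ≠ RHS)
C. LHS = sin(2) ≈ 0.9093, RHS = 2·sin(1)·cos(1) ≈ 0.9093 → holds here (LHS = RHS)

Answer: B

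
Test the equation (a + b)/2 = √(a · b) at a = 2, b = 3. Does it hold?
Fails

Substituting a = 2, b = 3:

LHS = (2 + 3)/2 = 5/2
RHS = √(2 · 3) = √(6) ≈ 2.449

LHS ≠ RHS, so the equation does not hold at this point.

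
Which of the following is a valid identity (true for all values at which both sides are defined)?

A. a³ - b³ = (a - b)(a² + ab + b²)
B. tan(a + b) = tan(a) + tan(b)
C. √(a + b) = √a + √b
A: holds — e.g. at (1, 1), both sides equal 0.
B: fails at (2, 3) — LHS = tan(5) ≈ -3.381, RHS = tan(2) + tan(3) ≈ -2.328.
C: fails at (1, 1) — LHS = √(2) ≈ 1.414, RHS = 2.

Answer: A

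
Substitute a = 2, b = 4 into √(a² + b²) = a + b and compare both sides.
LHS = √(2² + 4²) = 2·√(5) ≈ 4.472
RHS = 2 + 4 = 6

LHS ≠ RHS (they differ by about 1.528), so the equation does not hold here.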